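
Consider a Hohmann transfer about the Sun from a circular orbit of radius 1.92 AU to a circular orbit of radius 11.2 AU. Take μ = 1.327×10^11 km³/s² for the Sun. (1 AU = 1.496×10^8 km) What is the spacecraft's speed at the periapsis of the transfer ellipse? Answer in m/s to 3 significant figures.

In km: r₁ = 1.92 × 1.496×10^8 = 2.87232×10^8 km; r₂ = 11.2 × 1.496×10^8 = 1.67552×10^9 km.
Transfer-ellipse semi-major axis a_t = (r₁ + r₂)/2 = (2.87232×10^8 + 1.67552×10^9)/2 = 9.81376×10^8 km.
At periapsis, r = 2.87232×10^8 km.
Applying v² = μ(2/r − 1/a_t): v = 28.09 km/s.

v = 28100 m/s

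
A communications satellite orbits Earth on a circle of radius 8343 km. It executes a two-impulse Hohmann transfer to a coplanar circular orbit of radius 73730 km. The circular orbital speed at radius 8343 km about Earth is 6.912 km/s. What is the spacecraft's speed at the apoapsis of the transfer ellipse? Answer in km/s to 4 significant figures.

v = 1.048 km/s

From the circular-orbit relation v² = μ/r at r = 8343 km: μ = v²r = (6.912)² × 8343 = 3.98593×10^5 km³/s².
The Hohmann ellipse has a_t = (r₁ + r₂)/2 = 41036.5 km.
The apoapsis of the transfer ellipse is at r = 73730 km.
From the vis-viva equation, v = √[μ(2/r − 1/a_t)] = 1.048 km/s.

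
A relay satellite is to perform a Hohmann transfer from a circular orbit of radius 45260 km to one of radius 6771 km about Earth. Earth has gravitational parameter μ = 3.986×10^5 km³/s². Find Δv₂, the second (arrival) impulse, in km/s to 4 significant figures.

Semi-major axis of the transfer orbit: a_t = (45260 + 6771)/2 = 26015.5 km.
Circular speed at r = 6771 km: v_c = √(μ/r) = 7.673 km/s.
Transfer-orbit speed at the same r (vis-viva, a = a_t): v_t = √[μ(2/r − 1/a_t)] = 10.12 km/s.
Δv₂ = |v_t − v_c| = |10.12 − 7.673| = 2.447 km/s.

Δv₂ = 2.447 km/s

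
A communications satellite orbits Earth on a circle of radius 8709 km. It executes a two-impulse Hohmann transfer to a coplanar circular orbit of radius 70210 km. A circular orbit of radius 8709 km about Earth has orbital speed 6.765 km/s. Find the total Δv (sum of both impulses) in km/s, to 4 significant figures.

From the circular-orbit relation v² = μ/r at r = 8709 km: μ = v²r = (6.765)² × 8709 = 3.98569×10^5 km³/s².
Semi-major axis of the transfer orbit: a_t = (8709 + 70210)/2 = 39459.5 km.
At r₁ the circular-orbit speed is v₁ = √(μ/r₁) = 6.765 km/s.
On the transfer ellipse at r₁, vis-viva equation gives v_p = √[μ(2/r₁ − 1/a_t)] = 9.024 km/s.
First burn Δv₁ = |v_p − v₁| = 2.259 km/s.
Circular speed at r₂: v₂ = √(μ/r₂) = 2.3826 km/s.
Transfer-orbit speed at r₂: v_a = √[μ(2/r₂ − 1/a_t)] = 1.1193 km/s.
Second burn Δv₂ = |v₂ − v_a| = 1.263 km/s.
Total Δv = Δv₁ + Δv₂ = 3.522 km/s.

Δv = 3.522 km/s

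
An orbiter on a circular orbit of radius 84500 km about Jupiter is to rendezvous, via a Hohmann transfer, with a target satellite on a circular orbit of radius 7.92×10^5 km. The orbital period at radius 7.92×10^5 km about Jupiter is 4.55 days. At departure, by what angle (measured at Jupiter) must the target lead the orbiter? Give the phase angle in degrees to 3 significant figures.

From Kepler's third law T² = 4π²r³/μ at r = 7.92×10^5 km, T = 4.55 days = 4.55 × 86400 s = 3.9312×10^5 s: μ = 4π²r³/T² = 1.26907×10^8 km³/s².
The Hohmann ellipse has a_t = (r₁ + r₂)/2 = 4.3825×10^5 km.
Transfer time t = π√(a_t³/μ) = 80907.8 s.
Target angular speed ω₂ = √(μ/r₂³) = 1.59829×10^-5 rad/s.
Angle swept by the target during transfer: ω₂·t = 1.2931 rad = 74.09°.
The orbiter traverses 180° on the transfer ellipse, so the target must lead by 180° − 74.09° = 106°.

φ = 106°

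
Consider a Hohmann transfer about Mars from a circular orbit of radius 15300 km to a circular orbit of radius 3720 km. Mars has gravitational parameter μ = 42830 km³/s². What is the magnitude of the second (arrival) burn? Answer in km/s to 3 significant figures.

Transfer-ellipse semi-major axis a_t = (r₁ + r₂)/2 = (15300 + 3720)/2 = 9510 km.
Circular speed at r = 3720 km: v_c = √(μ/r) = 3.39315 km/s.
Vis-viva on the transfer ellipse at r = 3720 km gives v_t = √[μ(2/r − 1/a_t)] = 4.30386 km/s.
Δv₂ = |v_t − v_c| = |4.30386 − 3.39315| = 0.9107 km/s.

Δv₂ = 0.911 km/s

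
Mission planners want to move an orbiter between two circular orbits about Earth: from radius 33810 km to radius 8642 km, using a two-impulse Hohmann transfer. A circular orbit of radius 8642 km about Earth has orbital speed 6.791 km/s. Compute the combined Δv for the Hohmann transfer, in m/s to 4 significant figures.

Δv = 3022 m/s

From the circular-orbit relation v² = μ/r at r = 8642 km: μ = v²r = (6.791)² × 8642 = 3.98549×10^5 km³/s².
Transfer-ellipse semi-major axis a_t = (r₁ + r₂)/2 = (33810 + 8642)/2 = 21226 km.
Circular speed at r₁: v₁ = √(μ/r₁) = √(3.98549×10^5/33810) = 3.43335 km/s.
On the transfer ellipse at r₁, v² = μ(2/r − 1/a) gives v_a = √[μ(2/r₁ − 1/a_t)] = 2.19074 km/s.
First burn Δv₁ = |v_a − v₁| = 1.2426 km/s.
At r₂, v₂ = √(μ/r₂) = 6.7910 km/s.
Transfer-orbit speed at r₂: v_p = √[μ(2/r₂ − 1/a_t)] = 8.5708 km/s.
Second burn Δv₂ = |v₂ − v_p| = 1.7798 km/s.
Total Δv = Δv₁ + Δv₂ = 3.022 km/s.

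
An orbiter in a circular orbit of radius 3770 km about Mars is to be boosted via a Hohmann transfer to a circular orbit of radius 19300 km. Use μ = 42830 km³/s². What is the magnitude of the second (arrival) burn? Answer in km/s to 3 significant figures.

Δv₂ = 0.638 km/s

The Hohmann ellipse has a_t = (r₁ + r₂)/2 = 11535 km.
On the circular orbit at r = 19300 km, v_c = √(μ/r) = 1.48969 km/s.
Transfer-orbit speed at the same r (vis-viva, a = a_t): v_t = √[μ(2/r − 1/a_t)] = 0.851642 km/s.
Δv₂ = |v_t − v_c| = |0.851642 − 1.48969| = 0.6380 km/s.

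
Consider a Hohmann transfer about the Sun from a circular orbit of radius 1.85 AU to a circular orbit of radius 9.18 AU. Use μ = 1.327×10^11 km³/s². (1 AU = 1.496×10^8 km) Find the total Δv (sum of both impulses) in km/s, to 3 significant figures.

Δv = 10.5 km/s

In km: r₁ = 1.85 × 1.496×10^8 = 2.7676×10^8 km; r₂ = 9.18 × 1.496×10^8 = 1.373328×10^9 km.
The Hohmann ellipse has a_t = (r₁ + r₂)/2 = 8.25044×10^8 km.
At r₁ the circular-orbit speed is v₁ = √(μ/r₁) = 21.897 km/s.
On the transfer ellipse at r₁, vis-viva gives v_p = √[μ(2/r₁ − 1/a_t)] = 28.251 km/s.
First burn Δv₁ = |v_p − v₁| = 6.354 km/s.
At r₂, v₂ = √(μ/r₂) = 9.830 km/s.
Transfer-orbit speed at r₂: v_a = √[μ(2/r₂ − 1/a_t)] = 5.693 km/s.
Second burn Δv₂ = |v₂ − v_a| = 4.137 km/s.
Δv = Δv₁ + Δv₂ = 6.354 + 4.137 = 10.49 km/s.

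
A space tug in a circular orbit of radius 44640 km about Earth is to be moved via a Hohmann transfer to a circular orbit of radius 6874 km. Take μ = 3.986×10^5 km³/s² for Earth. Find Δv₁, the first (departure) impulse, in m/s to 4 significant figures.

Semi-major axis of the transfer orbit: a_t = (44640 + 6874)/2 = 25757 km.
Circular speed at r = 44640 km: v_c = √(μ/r) = 2.988 km/s.
Vis-viva on the transfer ellipse at r = 44640 km gives v_t = √[μ(2/r − 1/a_t)] = 1.544 km/s.
Δv₁ = |v_t − v_c| = |1.544 − 2.988| = 1.444 km/s.

Δv₁ = 1444 m/s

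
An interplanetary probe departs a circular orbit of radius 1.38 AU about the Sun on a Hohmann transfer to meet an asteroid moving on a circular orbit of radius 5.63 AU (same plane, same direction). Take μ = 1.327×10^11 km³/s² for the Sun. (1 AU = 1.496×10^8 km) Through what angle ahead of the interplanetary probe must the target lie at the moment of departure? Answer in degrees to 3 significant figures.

In km: r₁ = 1.38 × 1.496×10^8 = 2.06448×10^8 km; r₂ = 5.63 × 1.496×10^8 = 8.42248×10^8 km.
Semi-major axis of the transfer orbit: a_t = (2.06448×10^8 + 8.42248×10^8)/2 = 5.24348×10^8 km.
The half-period of the transfer ellipse is t = π√(a_t³/μ) = 1.0355×10^8 s.
The target's mean motion on its circular orbit is ω₂ = √(μ/r₂³) = 1.4903×10^-8 rad/s.
Angle swept by the target during transfer: ω₂·t = 1.5432 rad = 88.42°.
The interplanetary probe traverses 180° on the transfer ellipse, so the target must lead by 180° − 88.42° = 91.6°.

φ = 91.6°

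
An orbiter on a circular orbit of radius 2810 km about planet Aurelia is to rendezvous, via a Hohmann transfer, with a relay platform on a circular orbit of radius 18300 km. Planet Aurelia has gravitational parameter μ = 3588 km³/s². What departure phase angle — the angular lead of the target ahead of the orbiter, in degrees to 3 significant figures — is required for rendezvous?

φ = 101°

The Hohmann ellipse has a_t = (r₁ + r₂)/2 = 10555 km.
Transfer time t = π√(a_t³/μ) = 56873.6 s.
Target angular speed ω₂ = √(μ/r₂³) = 2.41963×10^-5 rad/s.
Angle swept by the target during transfer: ω₂·t = 1.37613 rad = 78.85°.
The orbiter traverses 180° on the transfer ellipse, so the target must lead by 180° − 78.85° = 101°.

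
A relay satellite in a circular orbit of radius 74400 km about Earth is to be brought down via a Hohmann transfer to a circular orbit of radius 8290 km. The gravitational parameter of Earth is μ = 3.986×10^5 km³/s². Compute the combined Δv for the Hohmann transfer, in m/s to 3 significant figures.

Δv = 3650 m/s

The Hohmann ellipse has a_t = (r₁ + r₂)/2 = 41345 km.
At r₁ the circular-orbit speed is v₁ = √(μ/r₁) = 2.3146 km/s.
Transfer-orbit speed at r₁ (v² = μ(2/r − 1/a)): v_a = √[μ(2/r₁ − 1/a_t)] = 1.0364 km/s.
First burn Δv₁ = |v_a − v₁| = 1.278 km/s.
At r₂, v₂ = √(μ/r₂) = 6.934 km/s.
Transfer-orbit speed at r₂: v_p = √[μ(2/r₂ − 1/a_t)] = 9.302 km/s.
Second burn Δv₂ = |v₂ − v_p| = 2.368 km/s.
Δv = Δv₁ + Δv₂ = 1.278 + 2.368 = 3.646 km/s.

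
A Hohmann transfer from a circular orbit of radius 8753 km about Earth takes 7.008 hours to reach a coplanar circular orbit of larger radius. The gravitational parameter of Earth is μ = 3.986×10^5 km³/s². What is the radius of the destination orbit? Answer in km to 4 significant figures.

r₂ = 50270 km

Transfer time t = 7.008 hours = 25228.8 s, and t = π√(a_t³/μ).
So a_t = (μ t²/π²)^(1/3) = (3.986×10^5 × (25228.8)² / π²)^(1/3) = 29513 km.
Since a_t = (r₁ + r₂)/2, r₂ = 2a_t − r₁ = 2×29513 − 8753 = 50273 km.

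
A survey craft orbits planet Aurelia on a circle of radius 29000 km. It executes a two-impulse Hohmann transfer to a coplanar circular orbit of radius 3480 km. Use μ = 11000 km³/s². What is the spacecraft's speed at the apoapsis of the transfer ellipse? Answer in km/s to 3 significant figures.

Semi-major axis of the transfer orbit: a_t = (29000 + 3480)/2 = 16240 km.
The apoapsis of the transfer ellipse is at r = 29000 km.
Applying v² = μ(2/r − 1/a_t): v = 0.2851 km/s.

v = 0.285 km/s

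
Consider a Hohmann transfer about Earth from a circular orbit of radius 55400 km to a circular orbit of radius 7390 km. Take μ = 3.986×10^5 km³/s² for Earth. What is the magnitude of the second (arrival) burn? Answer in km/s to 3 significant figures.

Δv₂ = 2.41 km/s

Semi-major axis of the transfer orbit: a_t = (55400 + 7390)/2 = 31395 km.
Circular speed at r = 7390 km: v_c = √(μ/r) = 7.344 km/s.
Transfer-orbit speed at the same r (vis-viva, a = a_t): v_t = √[μ(2/r − 1/a_t)] = 9.756 km/s.
Δv₂ = |v_t − v_c| = |9.756 − 7.344| = 2.412 km/s.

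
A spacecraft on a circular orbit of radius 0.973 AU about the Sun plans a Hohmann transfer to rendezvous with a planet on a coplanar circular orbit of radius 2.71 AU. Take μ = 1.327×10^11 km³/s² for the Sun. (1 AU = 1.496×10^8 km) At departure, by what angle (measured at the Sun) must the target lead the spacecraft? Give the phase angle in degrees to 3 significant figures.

In km: r₁ = 0.973 × 1.496×10^8 = 1.455608×10^8 km; r₂ = 2.71 × 1.496×10^8 = 4.05416×10^8 km.
Transfer-ellipse semi-major axis a_t = (r₁ + r₂)/2 = (1.455608×10^8 + 4.05416×10^8)/2 = 2.754884×10^8 km.
Transfer time t = π√(a_t³/μ) = 3.943×10^7 s.
Target angular speed ω₂ = √(μ/r₂³) = 4.463×10^-8 rad/s.
Angle swept by the target during transfer: ω₂·t = 1.760 rad = 100.8°.
Arrival is 180° from departure on the ellipse, so φ = 180° − 100.8° = 79.2°.

φ = 79.2°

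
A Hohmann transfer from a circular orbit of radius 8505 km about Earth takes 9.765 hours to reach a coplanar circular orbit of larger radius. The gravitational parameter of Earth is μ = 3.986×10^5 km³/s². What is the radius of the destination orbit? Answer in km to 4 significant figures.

Transfer time t = 9.765 hours = 35154 s, and t = π√(a_t³/μ).
So a_t = (μ t²/π²)^(1/3) = (3.986×10^5 × (35154)² / π²)^(1/3) = 36818 km.
Since a_t = (r₁ + r₂)/2, r₂ = 2a_t − r₁ = 2×36818 − 8505 = 65131 km.

r₂ = 65130 km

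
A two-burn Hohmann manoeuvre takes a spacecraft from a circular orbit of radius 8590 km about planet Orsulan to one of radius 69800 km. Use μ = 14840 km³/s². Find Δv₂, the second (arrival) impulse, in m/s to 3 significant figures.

Transfer-ellipse semi-major axis a_t = (r₁ + r₂)/2 = (8590 + 69800)/2 = 39195 km.
Circular speed at r = 69800 km: v_c = √(μ/r) = 0.4611 km/s.
Transfer-orbit speed at the same r (vis-viva, a = a_t): v_t = √[μ(2/r − 1/a_t)] = 0.2159 km/s.
Δv₂ = |v_t − v_c| = |0.2159 − 0.4611| = 0.2452 km/s.

Δv₂ = 245 m/s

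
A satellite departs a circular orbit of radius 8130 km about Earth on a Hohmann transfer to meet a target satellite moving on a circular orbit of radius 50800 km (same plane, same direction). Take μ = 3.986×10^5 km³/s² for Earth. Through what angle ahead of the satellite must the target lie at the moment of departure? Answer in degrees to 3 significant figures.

Semi-major axis of the transfer orbit: a_t = (8130 + 50800)/2 = 29465 km.
Transfer time t = π√(a_t³/μ) = 25167.5 s.
The target's mean motion on its circular orbit is ω₂ = √(μ/r₂³) = 5.51408×10^-5 rad/s.
Angle swept by the target during transfer: ω₂·t = 1.38776 rad = 79.51°.
The satellite traverses 180° on the transfer ellipse, so the target must lead by 180° − 79.51° = 100°.

φ = 100°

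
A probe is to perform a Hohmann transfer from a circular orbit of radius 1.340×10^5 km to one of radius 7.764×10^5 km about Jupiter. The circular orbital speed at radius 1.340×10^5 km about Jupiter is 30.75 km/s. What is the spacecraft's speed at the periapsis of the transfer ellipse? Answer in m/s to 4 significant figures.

From the circular-orbit relation v² = μ/r at r = 1.340×10^5 km: μ = v²r = (30.75)² × 1.340×10^5 = 1.26705×10^8 km³/s².
Transfer-ellipse semi-major axis a_t = (r₁ + r₂)/2 = (1.340×10^5 + 7.764×10^5)/2 = 4.552×10^5 km.
The periapsis of the transfer ellipse is at r = 1.340×10^5 km.
Applying v² = μ(2/r − 1/a_t): v = 40.16 km/s.

v = 40160 m/s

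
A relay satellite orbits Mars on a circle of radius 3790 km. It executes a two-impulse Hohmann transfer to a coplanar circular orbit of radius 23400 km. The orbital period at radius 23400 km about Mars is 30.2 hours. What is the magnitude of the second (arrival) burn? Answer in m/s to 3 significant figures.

Δv₂ = 638 m/s

From Kepler's third law T² = 4π²r³/μ at r = 23400 km, T = 30.2 hours = 30.2 × 3600 s = 1.0872×10^5 s: μ = 4π²r³/T² = 42794.5 km³/s².
Semi-major axis of the transfer orbit: a_t = (3790 + 23400)/2 = 13595 km.
Circular speed at r = 23400 km: v_c = √(μ/r) = 1.3523 km/s.
Vis-viva on the transfer ellipse at r = 23400 km gives v_t = √[μ(2/r − 1/a_t)] = 0.71403 km/s.
Δv₂ = |v_t − v_c| = |0.71403 − 1.3523| = 0.6383 km/s.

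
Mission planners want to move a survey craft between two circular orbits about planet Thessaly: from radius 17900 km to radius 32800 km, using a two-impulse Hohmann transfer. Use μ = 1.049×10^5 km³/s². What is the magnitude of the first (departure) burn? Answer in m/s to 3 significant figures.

Δv₁ = 333 m/s

The Hohmann ellipse has a_t = (r₁ + r₂)/2 = 25350 km.
On the circular orbit at r = 17900 km, v_c = √(μ/r) = 2.42081 km/s.
Transfer-orbit speed at the same r (vis-viva, a = a_t): v_t = √[μ(2/r − 1/a_t)] = 2.75365 km/s.
Δv₁ = |v_t − v_c| = |2.75365 − 2.42081| = 0.3328 km/s.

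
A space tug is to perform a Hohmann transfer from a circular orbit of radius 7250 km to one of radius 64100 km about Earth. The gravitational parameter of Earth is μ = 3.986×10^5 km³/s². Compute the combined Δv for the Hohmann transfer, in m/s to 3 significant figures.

The Hohmann ellipse has a_t = (r₁ + r₂)/2 = 35675 km.
Circular speed at r₁: v₁ = √(μ/r₁) = √(3.986×10^5/7250) = 7.415 km/s.
On the transfer ellipse at r₁, vis-viva gives v_p = √[μ(2/r₁ − 1/a_t)] = 9.939 km/s.
First burn Δv₁ = |v_p − v₁| = 2.524 km/s.
Circular speed at r₂: v₂ = √(μ/r₂) = 2.494 km/s.
Transfer-orbit speed at r₂: v_a = √[μ(2/r₂ − 1/a_t)] = 1.124 km/s.
Second burn Δv₂ = |v₂ − v_a| = 1.370 km/s.
Δv = Δv₁ + Δv₂ = 2.524 + 1.370 = 3.894 km/s.

Δv = 3890 m/s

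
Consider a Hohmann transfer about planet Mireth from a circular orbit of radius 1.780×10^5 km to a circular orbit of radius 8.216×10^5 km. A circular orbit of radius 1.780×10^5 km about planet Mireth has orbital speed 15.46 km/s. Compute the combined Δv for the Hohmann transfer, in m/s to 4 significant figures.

Δv = 7263 m/s

From the circular-orbit relation v² = μ/r at r = 1.780×10^5 km: μ = v²r = (15.46)² × 1.780×10^5 = 4.25441×10^7 km³/s².
The Hohmann ellipse has a_t = (r₁ + r₂)/2 = 4.998×10^5 km.
Circular speed at r₁: v₁ = √(μ/r₁) = √(4.25441×10^7/1.780×10^5) = 15.4600 km/s.
Transfer-orbit speed at r₁ (vis-viva equation): v_p = √[μ(2/r₁ − 1/a_t)] = 19.8217 km/s.
First burn Δv₁ = |v_p − v₁| = 4.3617 km/s.
At r₂, v₂ = √(μ/r₂) = 7.1960 km/s.
Transfer-orbit speed at r₂: v_a = √[μ(2/r₂ − 1/a_t)] = 4.2944 km/s.
Second burn Δv₂ = |v₂ − v_a| = 2.9016 km/s.
Δv = Δv₁ + Δv₂ = 4.3617 + 2.9016 = 7.263 km/s.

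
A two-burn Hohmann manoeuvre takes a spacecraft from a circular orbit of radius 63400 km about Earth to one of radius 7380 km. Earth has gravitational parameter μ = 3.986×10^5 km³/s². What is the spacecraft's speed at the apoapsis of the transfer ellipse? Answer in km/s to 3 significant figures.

Semi-major axis of the transfer orbit: a_t = (63400 + 7380)/2 = 35390 km.
The apoapsis of the transfer ellipse is at r = 63400 km.
From the vis-viva equation, v = √[μ(2/r − 1/a_t)] = 1.145 km/s.

v = 1.15 km/s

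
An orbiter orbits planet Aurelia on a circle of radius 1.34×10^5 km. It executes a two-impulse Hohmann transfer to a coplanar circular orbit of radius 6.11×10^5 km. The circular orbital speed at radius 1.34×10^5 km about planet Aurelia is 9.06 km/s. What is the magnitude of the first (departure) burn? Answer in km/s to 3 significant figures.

From the circular-orbit relation v² = μ/r at r = 1.34×10^5 km: μ = v²r = (9.06)² × 1.34×10^5 = 1.09992×10^7 km³/s².
Semi-major axis of the transfer orbit: a_t = (1.340×10^5 + 6.110×10^5)/2 = 3.725×10^5 km.
On the circular orbit at r = 1.340×10^5 km, v_c = √(μ/r) = 9.0600 km/s.
Vis-viva on the transfer ellipse at r = 1.340×10^5 km gives v_t = √[μ(2/r − 1/a_t)] = 11.603 km/s.
Δv₁ = |v_t − v_c| = |11.603 − 9.0600| = 2.543 km/s.

Δv₁ = 2.54 km/s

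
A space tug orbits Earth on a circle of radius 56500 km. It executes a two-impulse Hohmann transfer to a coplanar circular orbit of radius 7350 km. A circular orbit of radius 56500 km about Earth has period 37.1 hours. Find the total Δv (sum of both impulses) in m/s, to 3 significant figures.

From Kepler's third law T² = 4π²r³/μ at r = 56500 km, T = 37.1 hours = 37.1 × 3600 s = 1.3356×10^5 s: μ = 4π²r³/T² = 3.99165×10^5 km³/s².
Semi-major axis of the transfer orbit: a_t = (56500 + 7350)/2 = 31925 km.
Circular speed at r₁: v₁ = √(μ/r₁) = √(3.99165×10^5/56500) = 2.658 km/s.
On the transfer ellipse at r₁, vis-viva gives v_a = √[μ(2/r₁ − 1/a_t)] = 1.275 km/s.
First burn Δv₁ = |v_a − v₁| = 1.383 km/s.
Circular speed at r₂: v₂ = √(μ/r₂) = 7.3694 km/s.
Transfer-orbit speed at r₂: v_p = √[μ(2/r₂ − 1/a_t)] = 9.8037 km/s.
Second burn Δv₂ = |v₂ − v_p| = 2.434 km/s.
Total Δv = Δv₁ + Δv₂ = 3.817 km/s.

Δv = 3820 m/s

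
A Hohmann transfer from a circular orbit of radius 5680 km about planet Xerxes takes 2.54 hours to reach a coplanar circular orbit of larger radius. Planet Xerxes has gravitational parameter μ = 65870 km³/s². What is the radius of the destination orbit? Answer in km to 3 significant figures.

r₂ = 10800 km

Transfer time t = 2.54 hours = 9144 s, and t = π√(a_t³/μ).
So a_t = (μ t²/π²)^(1/3) = (65870 × (9144)² / π²)^(1/3) = 8232.9 km.
Since a_t = (r₁ + r₂)/2, r₂ = 2a_t − r₁ = 2×8232.9 − 5680 = 10785.8 km.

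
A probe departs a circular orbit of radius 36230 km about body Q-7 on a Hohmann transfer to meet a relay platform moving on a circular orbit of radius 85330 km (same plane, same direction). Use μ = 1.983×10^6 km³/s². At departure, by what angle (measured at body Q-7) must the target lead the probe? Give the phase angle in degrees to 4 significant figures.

φ = 71.79°

Semi-major axis of the transfer orbit: a_t = (36230 + 85330)/2 = 60780 km.
Transfer time t = π√(a_t³/μ) = 33429 s.
The target's mean motion on its circular orbit is ω₂ = √(μ/r₂³) = 5.6495×10^-5 rad/s.
Angle swept by the target during transfer: ω₂·t = 1.8886 rad = 108.21°.
The probe traverses 180° on the transfer ellipse, so the target must lead by 180° − 108.21° = 71.79°.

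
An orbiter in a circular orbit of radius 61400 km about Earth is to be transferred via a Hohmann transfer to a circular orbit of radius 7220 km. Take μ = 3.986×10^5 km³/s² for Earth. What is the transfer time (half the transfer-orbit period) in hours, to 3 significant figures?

t = 8.78 hours

The Hohmann ellipse has a_t = (r₁ + r₂)/2 = 34310 km.
By Kepler's third law the transfer-orbit period is T = 2π√(a_t³/μ), so t = T/2 = 31620 s.
Converting: 31620 s ÷ 3600 s/hour = 8.78 hours.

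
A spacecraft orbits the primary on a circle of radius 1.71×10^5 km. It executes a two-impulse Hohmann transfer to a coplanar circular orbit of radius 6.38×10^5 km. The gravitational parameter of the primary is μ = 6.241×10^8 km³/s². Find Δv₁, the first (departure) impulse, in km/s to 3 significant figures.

Δv₁ = 15.5 km/s

The Hohmann ellipse has a_t = (r₁ + r₂)/2 = 4.045×10^5 km.
On the circular orbit at r = 1.710×10^5 km, v_c = √(μ/r) = 60.41 km/s.
Transfer-orbit speed at the same r (vis-viva, a = a_t): v_t = √[μ(2/r − 1/a_t)] = 75.87 km/s.
Δv₁ = |v_t − v_c| = |75.87 − 60.41| = 15.46 km/s.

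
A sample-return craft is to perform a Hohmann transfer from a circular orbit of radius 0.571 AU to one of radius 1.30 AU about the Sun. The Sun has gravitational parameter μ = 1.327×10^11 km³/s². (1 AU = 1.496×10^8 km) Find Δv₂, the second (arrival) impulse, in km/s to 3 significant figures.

In km: r₁ = 0.571 × 1.496×10^8 = 8.54216×10^7 km; r₂ = 1.30 × 1.496×10^8 = 1.9448×10^8 km.
Transfer-ellipse semi-major axis a_t = (r₁ + r₂)/2 = (8.54216×10^7 + 1.9448×10^8)/2 = 1.399508×10^8 km.
Circular speed at r = 1.9448×10^8 km: v_c = √(μ/r) = 26.1215 km/s.
Vis-viva on the transfer ellipse at r = 1.9448×10^8 km gives v_t = √[μ(2/r − 1/a_t)] = 20.4077 km/s.
Δv₂ = |v_t − v_c| = |20.4077 − 26.1215| = 5.714 km/s.

Δv₂ = 5.71 km/s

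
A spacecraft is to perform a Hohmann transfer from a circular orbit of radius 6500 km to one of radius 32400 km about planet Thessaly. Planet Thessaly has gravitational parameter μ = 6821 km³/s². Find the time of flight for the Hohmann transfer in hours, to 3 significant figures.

t = 28.7 hours

The Hohmann ellipse has a_t = (r₁ + r₂)/2 = 19450 km.
Half the transfer-orbit period gives t = π√(a_t³/μ) = 1.032×10^5 s.
Converting: 1.032×10^5 s ÷ 3600 s/hour = 28.7 hours.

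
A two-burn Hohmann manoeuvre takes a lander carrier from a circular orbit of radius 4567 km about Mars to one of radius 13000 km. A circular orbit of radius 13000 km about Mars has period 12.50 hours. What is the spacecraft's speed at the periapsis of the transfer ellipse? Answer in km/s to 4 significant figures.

v = 3.726 km/s

From Kepler's third law T² = 4π²r³/μ at r = 13000 km, T = 12.50 hours = 12.50 × 3600 s = 45000 s: μ = 4π²r³/T² = 42831.6 km³/s².
Semi-major axis of the transfer orbit: a_t = (4567 + 13000)/2 = 8783.5 km.
The periapsis of the transfer ellipse is at r = 4567 km.
Vis-viva: v = √[μ(2/r − 1/a_t)] = √[42831.6 × (2/4567 − 1/8783.5)] = 3.726 km/s.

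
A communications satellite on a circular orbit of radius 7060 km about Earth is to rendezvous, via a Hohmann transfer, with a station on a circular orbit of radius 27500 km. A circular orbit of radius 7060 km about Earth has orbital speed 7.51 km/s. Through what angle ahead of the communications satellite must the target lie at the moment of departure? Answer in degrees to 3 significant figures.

From the circular-orbit relation v² = μ/r at r = 7060 km: μ = v²r = (7.51)² × 7060 = 3.98185×10^5 km³/s².
The Hohmann ellipse has a_t = (r₁ + r₂)/2 = 17280 km.
Transfer time t = π√(a_t³/μ) = 11309 s.
Target angular speed ω₂ = √(μ/r₂³) = 1.3837×10^-4 rad/s.
Angle swept by the target during transfer: ω₂·t = 1.5648 rad = 89.66°.
The communications satellite traverses 180° on the transfer ellipse, so the target must lead by 180° − 89.66° = 90.3°.

φ = 90.3°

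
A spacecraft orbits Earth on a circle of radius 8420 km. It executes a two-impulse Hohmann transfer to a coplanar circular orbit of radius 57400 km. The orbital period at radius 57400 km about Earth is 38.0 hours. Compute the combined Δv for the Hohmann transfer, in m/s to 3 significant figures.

From Kepler's third law T² = 4π²r³/μ at r = 57400 km, T = 38.0 hours = 38.0 × 3600 s = 1.368×10^5 s: μ = 4π²r³/T² = 3.98954×10^5 km³/s².
Semi-major axis of the transfer orbit: a_t = (8420 + 57400)/2 = 32910 km.
Circular speed at r₁: v₁ = √(μ/r₁) = √(3.98954×10^5/8420) = 6.8834 km/s.
Transfer-orbit speed at r₁ (vis-viva): v_p = √[μ(2/r₁ − 1/a_t)] = 9.0907 km/s.
First burn Δv₁ = |v_p − v₁| = 2.207 km/s.
Circular speed at r₂: v₂ = √(μ/r₂) = 2.6364 km/s.
Transfer-orbit speed at r₂: v_a = √[μ(2/r₂ − 1/a_t)] = 1.3335 km/s.
Second burn Δv₂ = |v₂ − v_a| = 1.303 km/s.
Δv = Δv₁ + Δv₂ = 2.207 + 1.303 = 3.510 km/s.

Δv = 3510 m/s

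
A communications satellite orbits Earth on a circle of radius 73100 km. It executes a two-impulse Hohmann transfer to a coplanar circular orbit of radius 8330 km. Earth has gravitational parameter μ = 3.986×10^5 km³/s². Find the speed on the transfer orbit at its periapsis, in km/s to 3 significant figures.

Transfer-ellipse semi-major axis a_t = (r₁ + r₂)/2 = (73100 + 8330)/2 = 40715 km.
At periapsis, r = 8330 km.
Applying v² = μ(2/r − 1/a_t): v = 9.269 km/s.

v = 9.27 km/s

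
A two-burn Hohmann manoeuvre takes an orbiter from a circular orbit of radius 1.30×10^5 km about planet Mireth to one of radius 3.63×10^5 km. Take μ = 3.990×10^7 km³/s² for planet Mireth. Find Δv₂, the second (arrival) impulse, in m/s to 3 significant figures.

Δv₂ = 2870 m/s

The Hohmann ellipse has a_t = (r₁ + r₂)/2 = 2.465×10^5 km.
Circular speed at r = 3.630×10^5 km: v_c = √(μ/r) = 10.484 km/s.
Vis-viva on the transfer ellipse at r = 3.630×10^5 km gives v_t = √[μ(2/r − 1/a_t)] = 7.6137 km/s.
Δv₂ = |v_t − v_c| = |7.6137 − 10.484| = 2.870 km/s.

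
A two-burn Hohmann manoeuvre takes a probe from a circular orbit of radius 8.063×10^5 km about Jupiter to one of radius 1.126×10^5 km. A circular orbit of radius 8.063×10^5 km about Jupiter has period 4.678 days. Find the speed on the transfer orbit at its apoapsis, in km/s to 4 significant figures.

v = 6.205 km/s

From Kepler's third law T² = 4π²r³/μ at r = 8.063×10^5 km, T = 4.678 days = 4.678 × 86400 s = 4.041792×10^5 s: μ = 4π²r³/T² = 1.26678×10^8 km³/s².
The Hohmann ellipse has a_t = (r₁ + r₂)/2 = 4.5945×10^5 km.
At apoapsis, r = 8.063×10^5 km.
Applying v² = μ(2/r − 1/a_t): v = 6.205 km/s.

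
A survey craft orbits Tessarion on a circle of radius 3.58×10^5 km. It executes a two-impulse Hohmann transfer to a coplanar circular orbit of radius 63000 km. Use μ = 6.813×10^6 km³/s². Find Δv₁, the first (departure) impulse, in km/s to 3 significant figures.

Semi-major axis of the transfer orbit: a_t = (3.580×10^5 + 63000)/2 = 2.105×10^5 km.
On the circular orbit at r = 3.580×10^5 km, v_c = √(μ/r) = 4.3624 km/s.
Vis-viva on the transfer ellipse at r = 3.580×10^5 km gives v_t = √[μ(2/r − 1/a_t)] = 2.3866 km/s.
Δv₁ = |v_t − v_c| = |2.3866 − 4.3624| = 1.976 km/s.

Δv₁ = 1.98 km/s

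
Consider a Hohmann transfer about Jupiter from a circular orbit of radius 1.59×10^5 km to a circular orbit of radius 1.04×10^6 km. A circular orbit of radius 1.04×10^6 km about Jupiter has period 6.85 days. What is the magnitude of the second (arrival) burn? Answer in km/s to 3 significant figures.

From Kepler's third law T² = 4π²r³/μ at r = 1.04×10^6 km, T = 6.85 days = 6.85 × 86400 s = 5.9184×10^5 s: μ = 4π²r³/T² = 1.26780×10^8 km³/s².
Semi-major axis of the transfer orbit: a_t = (1.590×10^5 + 1.040×10^6)/2 = 5.995×10^5 km.
On the circular orbit at r = 1.040×10^6 km, v_c = √(μ/r) = 11.041 km/s.
Vis-viva on the transfer ellipse at r = 1.040×10^6 km gives v_t = √[μ(2/r − 1/a_t)] = 5.6861 km/s.
Δv₂ = |v_t − v_c| = |5.6861 − 11.041| = 5.355 km/s.

Δv₂ = 5.35 km/s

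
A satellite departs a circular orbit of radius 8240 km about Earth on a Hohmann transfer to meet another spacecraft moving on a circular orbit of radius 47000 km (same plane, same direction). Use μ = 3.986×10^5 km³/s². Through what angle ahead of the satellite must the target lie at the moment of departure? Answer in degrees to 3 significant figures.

φ = 98.9°

Transfer-ellipse semi-major axis a_t = (r₁ + r₂)/2 = (8240 + 47000)/2 = 27620 km.
Transfer time t = π√(a_t³/μ) = 22841 s.
Target angular speed ω₂ = √(μ/r₂³) = 6.1961×10^-5 rad/s.
Angle swept by the target during transfer: ω₂·t = 1.4153 rad = 81.09°.
The satellite traverses 180° on the transfer ellipse, so the target must lead by 180° − 81.09° = 98.9°.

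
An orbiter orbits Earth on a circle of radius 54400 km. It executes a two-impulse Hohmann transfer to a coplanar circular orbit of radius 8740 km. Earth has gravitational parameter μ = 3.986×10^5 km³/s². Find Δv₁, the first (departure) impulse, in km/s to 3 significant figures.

Δv₁ = 1.28 km/s

The Hohmann ellipse has a_t = (r₁ + r₂)/2 = 31570 km.
Circular speed at r = 54400 km: v_c = √(μ/r) = 2.707 km/s.
Transfer-orbit speed at the same r (vis-viva, a = a_t): v_t = √[μ(2/r − 1/a_t)] = 1.424 km/s.
Δv₁ = |v_t − v_c| = |1.424 − 2.707| = 1.283 km/s.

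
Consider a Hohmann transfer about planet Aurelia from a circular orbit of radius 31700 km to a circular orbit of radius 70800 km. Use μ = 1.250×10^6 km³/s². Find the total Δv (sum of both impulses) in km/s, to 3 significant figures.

The Hohmann ellipse has a_t = (r₁ + r₂)/2 = 51250 km.
Circular speed at r₁: v₁ = √(μ/r₁) = √(1.250×10^6/31700) = 6.280 km/s.
Transfer-orbit speed at r₁ (vis-viva): v_p = √[μ(2/r₁ − 1/a_t)] = 7.381 km/s.
First burn Δv₁ = |v_p − v₁| = 1.101 km/s.
Circular speed at r₂: v₂ = √(μ/r₂) = 4.2018 km/s.
Transfer-orbit speed at r₂: v_a = √[μ(2/r₂ − 1/a_t)] = 3.3046 km/s.
Second burn Δv₂ = |v₂ − v_a| = 0.8972 km/s.
Δv = Δv₁ + Δv₂ = 1.101 + 0.8972 = 1.998 km/s.

Δv = 2.00 km/s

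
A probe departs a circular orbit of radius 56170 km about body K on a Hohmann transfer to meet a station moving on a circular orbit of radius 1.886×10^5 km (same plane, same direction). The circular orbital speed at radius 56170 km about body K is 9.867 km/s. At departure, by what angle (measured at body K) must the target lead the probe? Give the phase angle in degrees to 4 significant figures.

φ = 85.91°

From the circular-orbit relation v² = μ/r at r = 56170 km: μ = v²r = (9.867)² × 56170 = 5.46858×10^6 km³/s².
Transfer-ellipse semi-major axis a_t = (r₁ + r₂)/2 = (56170 + 1.886×10^5)/2 = 1.22385×10^5 km.
The half-period of the transfer ellipse is t = π√(a_t³/μ) = 57520 s.
Target angular speed ω₂ = √(μ/r₂³) = 2.855×10^-5 rad/s.
Angle swept by the target during transfer: ω₂·t = 1.6422 rad = 94.09°.
Arrival is 180° from departure on the ellipse, so φ = 180° − 94.09° = 85.91°.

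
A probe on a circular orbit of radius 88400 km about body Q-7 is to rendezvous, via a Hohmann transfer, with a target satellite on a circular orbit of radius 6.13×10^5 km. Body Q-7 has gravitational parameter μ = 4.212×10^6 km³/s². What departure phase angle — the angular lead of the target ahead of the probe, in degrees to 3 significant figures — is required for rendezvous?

φ = 102°

Semi-major axis of the transfer orbit: a_t = (88400 + 6.130×10^5)/2 = 3.507×10^5 km.
The half-period of the transfer ellipse is t = π√(a_t³/μ) = 3.1791×10^5 s.
The target's mean motion on its circular orbit is ω₂ = √(μ/r₂³) = 4.2762×10^-6 rad/s.
Angle swept by the target during transfer: ω₂·t = 1.3594 rad = 77.89°.
The probe traverses 180° on the transfer ellipse, so the target must lead by 180° − 77.89° = 102°.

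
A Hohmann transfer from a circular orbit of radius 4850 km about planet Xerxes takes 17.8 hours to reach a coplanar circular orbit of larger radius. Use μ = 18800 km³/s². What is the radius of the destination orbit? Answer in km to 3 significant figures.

Transfer time t = 17.8 hours = 64080 s, and t = π√(a_t³/μ).
So a_t = (μ t²/π²)^(1/3) = (18800 × (64080)² / π²)^(1/3) = 19850.3 km.
Since a_t = (r₁ + r₂)/2, r₂ = 2a_t − r₁ = 2×19850.3 − 4850 = 34850.6 km.

r₂ = 34900 km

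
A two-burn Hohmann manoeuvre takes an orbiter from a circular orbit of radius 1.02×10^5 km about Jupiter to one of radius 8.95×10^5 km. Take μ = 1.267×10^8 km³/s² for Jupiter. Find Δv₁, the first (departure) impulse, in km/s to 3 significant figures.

The Hohmann ellipse has a_t = (r₁ + r₂)/2 = 4.985×10^5 km.
Circular speed at r = 1.020×10^5 km: v_c = √(μ/r) = 35.24 km/s.
Vis-viva on the transfer ellipse at r = 1.020×10^5 km gives v_t = √[μ(2/r − 1/a_t)] = 47.22 km/s.
Δv₁ = |v_t − v_c| = |47.22 − 35.24| = 11.98 km/s.

Δv₁ = 12.0 km/s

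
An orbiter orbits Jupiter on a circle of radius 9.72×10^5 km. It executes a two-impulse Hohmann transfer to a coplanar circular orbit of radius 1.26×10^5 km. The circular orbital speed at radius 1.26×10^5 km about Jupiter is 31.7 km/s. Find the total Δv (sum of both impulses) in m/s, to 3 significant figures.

Δv = 16400 m/s

From the circular-orbit relation v² = μ/r at r = 1.26×10^5 km: μ = v²r = (31.7)² × 1.26×10^5 = 1.26616×10^8 km³/s².
The Hohmann ellipse has a_t = (r₁ + r₂)/2 = 5.490×10^5 km.
At r₁ the circular-orbit speed is v₁ = √(μ/r₁) = 11.4133 km/s.
Transfer-orbit speed at r₁ (vis-viva equation): v_a = √[μ(2/r₁ − 1/a_t)] = 5.46777 km/s.
First burn Δv₁ = |v_a − v₁| = 5.946 km/s.
Circular speed at r₂: v₂ = √(μ/r₂) = 31.70 km/s.
Transfer-orbit speed at r₂: v_p = √[μ(2/r₂ − 1/a_t)] = 42.18 km/s.
Second burn Δv₂ = |v₂ − v_p| = 10.48 km/s.
Total Δv = Δv₁ + Δv₂ = 16.43 km/s.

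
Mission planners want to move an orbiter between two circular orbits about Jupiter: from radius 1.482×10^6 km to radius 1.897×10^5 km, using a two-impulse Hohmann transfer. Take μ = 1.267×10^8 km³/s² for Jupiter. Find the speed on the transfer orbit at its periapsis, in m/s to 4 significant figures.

v = 34410 m/s

The Hohmann ellipse has a_t = (r₁ + r₂)/2 = 8.3585×10^5 km.
The periapsis of the transfer ellipse is at r = 1.897×10^5 km.
From the vis-viva equation, v = √[μ(2/r − 1/a_t)] = 34.41 km/s.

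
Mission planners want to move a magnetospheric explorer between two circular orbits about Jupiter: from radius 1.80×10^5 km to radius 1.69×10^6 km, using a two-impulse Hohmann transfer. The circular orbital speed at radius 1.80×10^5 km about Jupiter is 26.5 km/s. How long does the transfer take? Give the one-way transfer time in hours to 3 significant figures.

t = 70.2 hours

From the circular-orbit relation v² = μ/r at r = 1.80×10^5 km: μ = v²r = (26.5)² × 1.80×10^5 = 1.26405×10^8 km³/s².
Transfer-ellipse semi-major axis a_t = (r₁ + r₂)/2 = (1.800×10^5 + 1.690×10^6)/2 = 9.350×10^5 km.
Transfer time t = π√(a_t³/μ) = π√((9.350×10^5)³ / 1.26405×10^8) = 2.526×10^5 s.
Converting: 2.526×10^5 s ÷ 3600 s/hour = 70.2 hours.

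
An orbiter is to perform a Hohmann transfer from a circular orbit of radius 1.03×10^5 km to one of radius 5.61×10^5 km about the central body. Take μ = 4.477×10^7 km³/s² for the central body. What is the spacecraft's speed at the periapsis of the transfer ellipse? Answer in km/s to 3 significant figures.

Semi-major axis of the transfer orbit: a_t = (1.030×10^5 + 5.610×10^5)/2 = 3.320×10^5 km.
The periapsis of the transfer ellipse is at r = 1.030×10^5 km.
Applying v² = μ(2/r − 1/a_t): v = 27.10 km/s.

v = 27.1 km/s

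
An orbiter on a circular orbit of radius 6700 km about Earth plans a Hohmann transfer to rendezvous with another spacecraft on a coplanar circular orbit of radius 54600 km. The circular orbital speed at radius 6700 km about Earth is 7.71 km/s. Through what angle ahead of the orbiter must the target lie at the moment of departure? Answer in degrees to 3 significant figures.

φ = 104°

From the circular-orbit relation v² = μ/r at r = 6700 km: μ = v²r = (7.71)² × 6700 = 3.98275×10^5 km³/s².
Semi-major axis of the transfer orbit: a_t = (6700 + 54600)/2 = 30650 km.
The half-period of the transfer ellipse is t = π√(a_t³/μ) = 26711.84 s.
Target angular speed ω₂ = √(μ/r₂³) = 4.946555×10^-5 rad/s.
Angle swept by the target during transfer: ω₂·t = 1.32132 rad = 75.71°.
Arrival is 180° from departure on the ellipse, so φ = 180° − 75.71° = 104°.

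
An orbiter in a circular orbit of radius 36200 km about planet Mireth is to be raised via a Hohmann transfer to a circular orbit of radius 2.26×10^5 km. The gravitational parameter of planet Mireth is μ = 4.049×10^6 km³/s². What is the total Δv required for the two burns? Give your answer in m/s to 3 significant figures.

Δv = 5320 m/s

The Hohmann ellipse has a_t = (r₁ + r₂)/2 = 1.311×10^5 km.
Circular speed at r₁: v₁ = √(μ/r₁) = √(4.049×10^6/36200) = 10.5760 km/s.
On the transfer ellipse at r₁, vis-viva gives v_p = √[μ(2/r₁ − 1/a_t)] = 13.8859 km/s.
First burn Δv₁ = |v_p − v₁| = 3.3099 km/s.
Circular speed at r₂: v₂ = √(μ/r₂) = 4.2327 km/s.
Transfer-orbit speed at r₂: v_a = √[μ(2/r₂ − 1/a_t)] = 2.2242 km/s.
Second burn Δv₂ = |v₂ − v_a| = 2.0085 km/s.
Δv = Δv₁ + Δv₂ = 3.3099 + 2.0085 = 5.318 km/s.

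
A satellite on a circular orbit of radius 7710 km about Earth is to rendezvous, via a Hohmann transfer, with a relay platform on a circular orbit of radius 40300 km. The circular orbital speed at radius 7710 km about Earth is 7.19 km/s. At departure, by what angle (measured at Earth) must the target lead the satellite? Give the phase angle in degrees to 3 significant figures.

From the circular-orbit relation v² = μ/r at r = 7710 km: μ = v²r = (7.19)² × 7710 = 3.98577×10^5 km³/s².
Transfer-ellipse semi-major axis a_t = (r₁ + r₂)/2 = (7710 + 40300)/2 = 24005 km.
Transfer time t = π√(a_t³/μ) = 18507.44 s.
Target angular speed ω₂ = √(μ/r₂³) = 7.803663×10^-5 rad/s.
Angle swept by the target during transfer: ω₂·t = 1.444258 rad = 82.7499°.
Arrival is 180° from departure on the ellipse, so φ = 180° − 82.7499° = 97.3°.

φ = 97.3°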